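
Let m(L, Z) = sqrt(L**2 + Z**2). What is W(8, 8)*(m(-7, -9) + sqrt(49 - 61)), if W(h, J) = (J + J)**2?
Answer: 256*sqrt(130) + 512*I*sqrt(3) ≈ 2918.8 + 886.81*I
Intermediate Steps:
W(h, J) = 4*J**2 (W(h, J) = (2*J)**2 = 4*J**2)
W(8, 8)*(m(-7, -9) + sqrt(49 - 61)) = (4*8**2)*(sqrt((-7)**2 + (-9)**2) + sqrt(49 - 61)) = (4*64)*(sqrt(49 + 81) + sqrt(-12)) = 256*(sqrt(130) + 2*I*sqrt(3)) = 256*sqrt(130) + 512*I*sqrt(3)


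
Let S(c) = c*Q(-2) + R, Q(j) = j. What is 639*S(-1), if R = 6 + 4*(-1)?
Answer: 2556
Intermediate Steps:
R = 2 (R = 6 - 4 = 2)
S(c) = 2 - 2*c (S(c) = c*(-2) + 2 = -2*c + 2 = 2 - 2*c)
639*S(-1) = 639*(2 - 2*(-1)) = 639*(2 + 2) = 639*4 = 2556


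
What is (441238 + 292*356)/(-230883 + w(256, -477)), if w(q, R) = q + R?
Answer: -272595/115552 ≈ -2.3591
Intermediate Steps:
w(q, R) = R + q
(441238 + 292*356)/(-230883 + w(256, -477)) = (441238 + 292*356)/(-230883 + (-477 + 256)) = (441238 + 103952)/(-230883 - 221) = 545190/(-231104) = 545190*(-1/231104) = -272595/115552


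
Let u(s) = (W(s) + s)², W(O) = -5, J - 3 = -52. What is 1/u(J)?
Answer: 1/2916 ≈ 0.00034294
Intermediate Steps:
J = -49 (J = 3 - 52 = -49)
u(s) = (-5 + s)²
1/u(J) = 1/((-5 - 49)²) = 1/((-54)²) = 1/2916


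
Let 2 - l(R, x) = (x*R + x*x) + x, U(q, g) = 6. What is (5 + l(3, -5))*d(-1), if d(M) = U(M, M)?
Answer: 12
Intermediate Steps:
d(M) = 6
l(R, x) = 2 - x - x² - R*x (l(R, x) = 2 - ((x*R + x*x) + x) = 2 - ((R*x + x²) + x) = 2 - ((x² + R*x) + x) = 2 - (x + x² + R*x) = 2 + (-x - x² - R*x) = 2 - x - x² - R*x)
(5 + l(3, -5))*d(-1) = (5 + (2 - 1*(-5) - 1*(-5)² - 1*3*(-5)))*6 = (5 + (2 + 5 - 1*25 + 15))*6 = (5 + (2 + 5 - 25 + 15))*6 = (5 - 3)*6 = 2*6 = 12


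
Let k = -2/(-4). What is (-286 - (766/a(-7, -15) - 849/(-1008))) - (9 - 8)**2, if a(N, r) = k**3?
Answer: -2155723/336 ≈ -6415.8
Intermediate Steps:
k = 1/2 (k = -2*(-1/4) = 1/2 ≈ 0.50000)
a(N, r) = 1/8 (a(N, r) = (1/2)**3 = 1/8)
(-286 - (766/a(-7, -15) - 849/(-1008))) - (9 - 8)**2 = (-286 - (766/(1/8) - 849/(-1008))) - (9 - 8)**2 = (-286 - (766*8 - 849*(-1/1008))) - 1*1**2 = (-286 - (6128 + 283/336)) - 1*1 = (-286 - 1*2059291/336) - 1 = (-286 - 2059291/336) - 1 = -2155387/336 - 1 = -2155723/336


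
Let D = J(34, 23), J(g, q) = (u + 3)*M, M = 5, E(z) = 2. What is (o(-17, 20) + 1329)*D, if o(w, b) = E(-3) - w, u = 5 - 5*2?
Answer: -13480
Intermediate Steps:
u = -5 (u = 5 - 10 = -5)
o(w, b) = 2 - w
J(g, q) = -10 (J(g, q) = (-5 + 3)*5 = -2*5 = -10)
D = -10
(o(-17, 20) + 1329)*D = ((2 - 1*(-17)) + 1329)*(-10) = ((2 + 17) + 1329)*(-10) = (19 + 1329)*(-10) = 1348*(-10) = -13480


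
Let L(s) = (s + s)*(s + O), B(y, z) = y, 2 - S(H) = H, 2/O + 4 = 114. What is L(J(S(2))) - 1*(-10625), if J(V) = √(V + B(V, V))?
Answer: 10625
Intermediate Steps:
O = 1/55 (O = 2/(-4 + 114) = 2/110 = 2*(1/110) = 1/55 ≈ 0.018182)
S(H) = 2 - H
J(V) = √2*√V (J(V) = √(V + V) = √(2*V) = √2*√V)
L(s) = 2*s*(1/55 + s) (L(s) = (s + s)*(s + 1/55) = (2*s)*(1/55 + s) = 2*s*(1/55 + s))
L(J(S(2))) - 1*(-10625) = 2*(√2*√(2 - 1*2))*(1 + 55*(√2*√(2 - 1*2)))/55 - 1*(-10625) = 2*(√2*√(2 - 2))*(1 + 55*(√2*√(2 - 2)))/55 + 10625 = 2*(√2*√0)*(1 + 55*(√2*√0))/55 + 10625 = 2*(√2*0)*(1 + 55*(√2*0))/55 + 10625 = (2/55)*0*(1 + 55*0) + 10625 = (2/55)*0*(1 + 0) + 10625 = (2/55)*0*1 + 10625 = 0 + 10625 = 10625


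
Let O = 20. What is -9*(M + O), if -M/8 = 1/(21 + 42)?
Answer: -1252/7 ≈ -178.86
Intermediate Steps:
M = -8/63 (M = -8/(21 + 42) = -8/63 ≈ -0.12698)
-9*(M + O) = -9*(-8/63 + 20) = -9*1252/63 = -1252/7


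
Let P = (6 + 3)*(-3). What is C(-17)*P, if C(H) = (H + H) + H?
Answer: 1377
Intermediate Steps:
C(H) = 3*H (C(H) = 2*H + H = 3*H)
P = -27 (P = 9*(-3) = -27)
C(-17)*P = (3*(-17))*(-27) = -51*(-27) = 1377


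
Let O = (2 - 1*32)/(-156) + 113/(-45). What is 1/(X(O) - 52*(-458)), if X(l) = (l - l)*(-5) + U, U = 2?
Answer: 1/23818 ≈ 4.1985e-5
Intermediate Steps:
O = -2713/1170 (O = (2 - 32)*(-1/156) + 113*(-1/45) = -30*(-1/156) - 113/45 = 5/26 - 113/45 = -2713/1170 ≈ -2.3188)
X(l) = 2 (X(l) = (l - l)*(-5) + 2 = 0*(-5) + 2 = 0 + 2 = 2)
1/(X(O) - 52*(-458)) = 1/(2 - 52*(-458)) = 1/(2 + 23816) = 1/23818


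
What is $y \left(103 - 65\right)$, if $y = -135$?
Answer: $-5130$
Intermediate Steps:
$y \left(103 - 65\right) = - 135 \left(103 - 65\right) = \left(-135\right) 38 = -5130$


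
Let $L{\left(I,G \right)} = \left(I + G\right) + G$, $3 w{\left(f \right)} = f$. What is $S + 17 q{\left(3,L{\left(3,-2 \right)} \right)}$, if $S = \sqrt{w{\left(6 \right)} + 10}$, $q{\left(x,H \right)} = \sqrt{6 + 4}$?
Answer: $2 \sqrt{3} + 17 \sqrt{10} \approx 57.223$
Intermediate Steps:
$w{\left(f \right)} = \frac{f}{3}$
$L{\left(I,G \right)} = I + 2 G$ ($L{\left(I,G \right)} = \left(G + I\right) + G = I + 2 G$)
$q{\left(x,H \right)} = \sqrt{10}$
$S = 2 \sqrt{3}$ ($S = \sqrt{\frac{1}{3} \cdot 6 + 10} = \sqrt{2 + 10} = \sqrt{12} = 2 \sqrt{3} \approx 3.4641$)
$S + 17 q{\left(3,L{\left(3,-2 \right)} \right)} = 2 \sqrt{3} + 17 \sqrt{10}$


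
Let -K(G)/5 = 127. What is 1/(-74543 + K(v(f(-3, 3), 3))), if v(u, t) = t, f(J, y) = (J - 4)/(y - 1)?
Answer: -1/75178 ≈ -1.3302e-5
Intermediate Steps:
f(J, y) = (-4 + J)/(-1 + y)
K(G) = -635 (K(G) = -5*127 = -635)
1/(-74543 + K(v(f(-3, 3), 3))) = 1/(-74543 - 635) = 1/(-75178) = -1/75178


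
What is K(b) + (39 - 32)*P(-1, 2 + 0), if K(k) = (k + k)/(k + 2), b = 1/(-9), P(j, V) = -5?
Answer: -597/17 ≈ -35.118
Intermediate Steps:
b = -⅑ ≈ -0.11111
K(k) = 2*k/(2 + k) (K(k) = (2*k)/(2 + k) = 2*k/(2 + k))
K(b) + (39 - 32)*P(-1, 2 + 0) = 2*(-⅑)/(2 - ⅑) + (39 - 32)*(-5) = 2*(-⅑)/(17/9) + 7*(-5) = 2*(-⅑)*(9/17) - 35 = -2/17 - 35 = -597/17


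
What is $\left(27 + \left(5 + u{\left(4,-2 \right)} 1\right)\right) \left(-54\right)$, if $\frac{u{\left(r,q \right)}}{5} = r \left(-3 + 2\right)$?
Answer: $-648$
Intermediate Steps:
$u{\left(r,q \right)} = - 5 r$ ($u{\left(r,q \right)} = 5 r \left(-3 + 2\right) = 5 r \left(-1\right) = 5 \left(- r\right) = - 5 r$)
$\left(27 + \left(5 + u{\left(4,-2 \right)} 1\right)\right) \left(-54\right) = \left(27 + \left(5 + \left(-5\right) 4 \cdot 1\right)\right) \left(-54\right) = \left(27 + \left(5 - 20\right)\right) \left(-54\right) = \left(27 - 15\right) \left(-54\right) = 12 \left(-54\right) = -648$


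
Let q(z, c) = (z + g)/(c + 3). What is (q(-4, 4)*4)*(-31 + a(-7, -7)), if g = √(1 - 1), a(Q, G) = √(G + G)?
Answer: 496/7 - 16*I*√14/7 ≈ 70.857 - 8.5524*I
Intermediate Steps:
a(Q, G) = √2*√G (a(Q, G) = √(2*G) = √2*√G)
g = 0 (g = √0 = 0)
q(z, c) = z/(3 + c) (q(z, c) = (z + 0)/(c + 3) = z/(3 + c))
(q(-4, 4)*4)*(-31 + a(-7, -7)) = (-4/(3 + 4)*4)*(-31 + √2*√(-7)) = (-4/7*4)*(-31 + √2*(I*√7)) = (-4*⅐*4)*(-31 + I*√14) = (-4/7*4)*(-31 + I*√14) = -16*(-31 + I*√14)/7 = 496/7 - 16*I*√14/7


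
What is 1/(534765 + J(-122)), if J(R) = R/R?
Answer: 1/534766 ≈ 1.8700e-6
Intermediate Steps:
J(R) = 1
1/(534765 + J(-122)) = 1/(534765 + 1) = 1/534766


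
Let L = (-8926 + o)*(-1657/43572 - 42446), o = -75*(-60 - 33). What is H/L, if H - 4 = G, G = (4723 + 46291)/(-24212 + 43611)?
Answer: 5603794920/69997296437330281 ≈ 8.0057e-8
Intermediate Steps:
G = 51014/19399 ≈ 2.6297
H = 128610/19399 (H = 4 + 51014/19399 = 128610/19399 ≈ 6.6297)
o = 6975 (o = -75*(-93) = 6975)
L = 3608294058319/43572 (L = (-8926 + 6975)*(-1657/43572 - 42446) = -1951*(-1657*1/43572 - 42446) = -1951*(-1657/43572 - 42446) = -1951*(-1849458769/43572) = 3608294058319/43572 ≈ 8.2812e+7)
H/L = 128610/(19399*(3608294058319/43572)) = (128610/19399)*(43572/3608294058319) = 5603794920/69997296437330281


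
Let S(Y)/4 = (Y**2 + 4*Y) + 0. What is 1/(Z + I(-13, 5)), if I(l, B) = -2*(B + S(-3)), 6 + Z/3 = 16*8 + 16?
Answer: 1/428 ≈ 0.0023364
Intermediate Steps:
S(Y) = 4*Y**2 + 16*Y (S(Y) = 4*((Y**2 + 4*Y) + 0) = 4*(Y**2 + 4*Y) = 4*Y**2 + 16*Y)
Z = 414 (Z = -18 + 3*(16*8 + 16) = -18 + 3*(128 + 16) = -18 + 3*144 = -18 + 432 = 414)
I(l, B) = 24 - 2*B (I(l, B) = -2*(B + 4*(-3)*(4 - 3)) = -2*(B + 4*(-3)*1) = -2*(B - 12) = -2*(-12 + B) = 24 - 2*B)
1/(Z + I(-13, 5)) = 1/(414 + (24 - 2*5)) = 1/(414 + (24 - 10)) = 1/(414 + 14) = 1/428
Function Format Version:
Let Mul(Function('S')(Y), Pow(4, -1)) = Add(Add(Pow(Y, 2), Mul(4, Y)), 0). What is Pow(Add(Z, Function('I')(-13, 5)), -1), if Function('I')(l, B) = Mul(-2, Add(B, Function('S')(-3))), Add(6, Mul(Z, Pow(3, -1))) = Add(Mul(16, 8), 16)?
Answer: Rational(1, 428) ≈ 0.0023364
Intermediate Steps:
Function('S')(Y) = Add(Mul(4, Pow(Y, 2)), Mul(16, Y)) (Function('S')(Y) = Mul(4, Add(Add(Pow(Y, 2), Mul(4, Y)), 0)) = Mul(4, Add(Pow(Y, 2), Mul(4, Y))) = Add(Mul(4, Pow(Y, 2)), Mul(16, Y)))
Z = 414 (Z = Add(-18, Mul(3, Add(Mul(16, 8), 16))) = Add(-18, Mul(3, Add(128, 16))) = Add(-18, Mul(3, 144)) = Add(-18, 432) = 414)
Function('I')(l, B) = Add(24, Mul(-2, B)) (Function('I')(l, B) = Mul(-2, Add(B, Mul(4, -3, Add(4, -3)))) = Mul(-2, Add(B, Mul(4, -3, 1))) = Mul(-2, Add(B, -12)) = Mul(-2, Add(-12, B)) = Add(24, Mul(-2, B)))
Pow(Add(Z, Function('I')(-13, 5)), -1) = Pow(Add(414, Add(24, Mul(-2, 5))), -1) = Pow(Add(414, Add(24, -10)), -1) = Pow(Add(414, 14), -1) = Pow(428, -1) = Rational(1, 428)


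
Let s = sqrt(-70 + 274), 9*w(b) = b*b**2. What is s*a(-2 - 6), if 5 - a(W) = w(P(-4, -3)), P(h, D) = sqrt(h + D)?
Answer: 10*sqrt(51) + 14*I*sqrt(357)/9 ≈ 71.414 + 29.391*I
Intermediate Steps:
P(h, D) = sqrt(D + h)
w(b) = b**3/9 (w(b) = (b*b**2)/9 = b**3/9)
a(W) = 5 + 7*I*sqrt(7)/9 (a(W) = 5 - (sqrt(-3 - 4))**3/9 = 5 - (sqrt(-7))**3/9 = 5 - (I*sqrt(7))**3/9 = 5 - (-7*I*sqrt(7))/9 = 5 - (-7)*I*sqrt(7)/9 = 5 + 7*I*sqrt(7)/9)
s = 2*sqrt(51) (s = sqrt(204) = 2*sqrt(51) ≈ 14.283)
s*a(-2 - 6) = (2*sqrt(51))*(5 + 7*I*sqrt(7)/9) = 2*sqrt(51)*(5 + 7*I*sqrt(7)/9)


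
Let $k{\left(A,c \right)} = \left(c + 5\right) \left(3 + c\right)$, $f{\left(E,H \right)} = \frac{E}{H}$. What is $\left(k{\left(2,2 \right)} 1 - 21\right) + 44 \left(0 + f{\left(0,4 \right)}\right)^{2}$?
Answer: $14$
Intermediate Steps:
$k{\left(A,c \right)} = \left(3 + c\right) \left(5 + c\right)$ ($k{\left(A,c \right)} = \left(5 + c\right) \left(3 + c\right) = \left(3 + c\right) \left(5 + c\right)$)
$\left(k{\left(2,2 \right)} 1 - 21\right) + 44 \left(0 + f{\left(0,4 \right)}\right)^{2} = \left(\left(15 + 2^{2} + 8 \cdot 2\right) 1 - 21\right) + 44 \left(0 + \frac{0}{4}\right)^{2} = \left(\left(15 + 4 + 16\right) 1 - 21\right) + 44 \left(0 + 0 \cdot \frac{1}{4}\right)^{2} = \left(35 \cdot 1 - 21\right) + 44 \left(0 + 0\right)^{2} = \left(35 - 21\right) + 44 \cdot 0^{2} = 14 + 44 \cdot 0 = 14 + 0 = 14$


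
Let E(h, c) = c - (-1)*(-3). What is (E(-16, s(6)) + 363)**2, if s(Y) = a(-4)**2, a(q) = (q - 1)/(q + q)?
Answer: 531994225/4096 ≈ 1.2988e+5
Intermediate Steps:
a(q) = (-1 + q)/(2*q) (a(q) = (-1 + q)/((2*q)) = (-1 + q)*(1/(2*q)) = (-1 + q)/(2*q))
s(Y) = 25/64 (s(Y) = ((1/2)*(-1 - 4)/(-4))**2 = ((1/2)*(-1/4)*(-5))**2 = (5/8)**2 = 25/64)
E(h, c) = -3 + c (E(h, c) = c - 1*3 = c - 3 = -3 + c)
(E(-16, s(6)) + 363)**2 = ((-3 + 25/64) + 363)**2 = (-167/64 + 363)**2 = (23065/64)**2 = 531994225/4096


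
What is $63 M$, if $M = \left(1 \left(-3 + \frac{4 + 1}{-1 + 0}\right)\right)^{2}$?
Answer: $4032$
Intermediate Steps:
$M = 64$ ($M = \left(1 \left(-3 + \frac{5}{-1}\right)\right)^{2} = \left(1 \left(-3 + 5 \left(-1\right)\right)\right)^{2} = \left(1 \left(-3 - 5\right)\right)^{2} = \left(1 \left(-8\right)\right)^{2} = \left(-8\right)^{2} = 64$)
$63 M = 63 \cdot 64 = 4032$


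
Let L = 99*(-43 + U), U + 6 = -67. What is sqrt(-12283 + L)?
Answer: I*sqrt(23767) ≈ 154.17*I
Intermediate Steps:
U = -73 (U = -6 - 67 = -73)
L = -11484 (L = 99*(-43 - 73) = 99*(-116) = -11484)
sqrt(-12283 + L) = sqrt(-12283 - 11484) = sqrt(-23767) = I*sqrt(23767)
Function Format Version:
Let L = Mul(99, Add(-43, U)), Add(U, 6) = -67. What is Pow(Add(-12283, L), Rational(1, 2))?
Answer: Mul(I, Pow(23767, Rational(1, 2))) ≈ Mul(154.17, I)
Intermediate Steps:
U = -73 (U = Add(-6, -67) = -73)
L = -11484 (L = Mul(99, Add(-43, -73)) = Mul(99, -116) = -11484)
Pow(Add(-12283, L), Rational(1, 2)) = Pow(Add(-12283, -11484), Rational(1, 2)) = Pow(-23767, Rational(1, 2)) = Mul(I, Pow(23767, Rational(1, 2)))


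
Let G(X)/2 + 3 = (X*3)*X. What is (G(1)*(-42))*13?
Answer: 0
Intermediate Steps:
G(X) = -6 + 6*X² (G(X) = -6 + 2*((X*3)*X) = -6 + 2*((3*X)*X) = -6 + 2*(3*X²) = -6 + 6*X²)
(G(1)*(-42))*13 = ((-6 + 6*1²)*(-42))*13 = ((-6 + 6*1)*(-42))*13 = ((-6 + 6)*(-42))*13 = (0*(-42))*13 = 0*13 = 0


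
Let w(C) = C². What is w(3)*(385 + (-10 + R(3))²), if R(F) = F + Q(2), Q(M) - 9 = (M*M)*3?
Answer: 5229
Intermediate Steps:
Q(M) = 9 + 3*M² (Q(M) = 9 + (M*M)*3 = 9 + M²*3 = 9 + 3*M²)
R(F) = 21 + F (R(F) = F + (9 + 3*2²) = F + (9 + 3*4) = F + (9 + 12) = F + 21 = 21 + F)
w(3)*(385 + (-10 + R(3))²) = 3²*(385 + (-10 + (21 + 3))²) = 9*(385 + (-10 + 24)²) = 9*(385 + 14²) = 9*(385 + 196) = 9*581 = 5229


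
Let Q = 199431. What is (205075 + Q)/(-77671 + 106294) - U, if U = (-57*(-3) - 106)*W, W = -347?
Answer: 645996271/28623 ≈ 22569.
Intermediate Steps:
U = -22555 (U = (-57*(-3) - 106)*(-347) = (171 - 106)*(-347) = 65*(-347) = -22555)
(205075 + Q)/(-77671 + 106294) - U = (205075 + 199431)/(-77671 + 106294) - 1*(-22555) = 404506/28623 + 22555 = 645996271/28623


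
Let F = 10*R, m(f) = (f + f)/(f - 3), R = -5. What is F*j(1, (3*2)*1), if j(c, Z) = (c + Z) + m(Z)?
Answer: -550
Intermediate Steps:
m(f) = 2*f/(-3 + f) (m(f) = (2*f)/(-3 + f) = 2*f/(-3 + f))
j(c, Z) = Z + c + 2*Z/(-3 + Z) (j(c, Z) = (c + Z) + 2*Z/(-3 + Z) = (Z + c) + 2*Z/(-3 + Z) = Z + c + 2*Z/(-3 + Z))
F = -50 (F = 10*(-5) = -50)
F*j(1, (3*2)*1) = -50*(2*((3*2)*1) + (-3 + (3*2)*1)*((3*2)*1 + 1))/(-3 + (3*2)*1) = -50*(2*(6*1) + (-3 + 6*1)*(6*1 + 1))/(-3 + 6*1) = -50*(2*6 + (-3 + 6)*(6 + 1))/(-3 + 6) = -50*(12 + 3*7)/3 = -50*(12 + 21)/3 = -50*33/3 = -50*11 = -550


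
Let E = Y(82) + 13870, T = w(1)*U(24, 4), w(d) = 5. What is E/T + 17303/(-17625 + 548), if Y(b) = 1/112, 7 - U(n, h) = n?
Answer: -26692836517/162573040 ≈ -164.19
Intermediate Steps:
U(n, h) = 7 - n
Y(b) = 1/112
T = -85 (T = 5*(7 - 1*24) = 5*(7 - 24) = 5*(-17) = -85)
E = 1553441/112 (E = 1/112 + 13870 = 1553441/112 ≈ 13870.)
E/T + 17303/(-17625 + 548) = (1553441/112)/(-85) + 17303/(-17625 + 548) = (1553441/112)*(-1/85) + 17303/(-17077) = -1553441/9520 + 17303*(-1/17077) = -1553441/9520 - 17303/17077 = -26692836517/162573040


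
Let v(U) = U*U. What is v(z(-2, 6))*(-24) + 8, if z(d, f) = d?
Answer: -88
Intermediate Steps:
v(U) = U²
v(z(-2, 6))*(-24) + 8 = (-2)²*(-24) + 8 = 4*(-24) + 8 = -96 + 8 = -88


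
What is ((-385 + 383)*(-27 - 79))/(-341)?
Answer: -212/341 ≈ -0.62170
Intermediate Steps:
((-385 + 383)*(-27 - 79))/(-341) = -2*(-106)*(-1/341) = 212*(-1/341) = -212/341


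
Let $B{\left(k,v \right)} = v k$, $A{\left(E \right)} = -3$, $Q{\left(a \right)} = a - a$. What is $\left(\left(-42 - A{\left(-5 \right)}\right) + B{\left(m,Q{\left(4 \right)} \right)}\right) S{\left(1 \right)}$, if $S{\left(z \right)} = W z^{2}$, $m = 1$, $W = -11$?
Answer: $429$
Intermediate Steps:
$Q{\left(a \right)} = 0$
$S{\left(z \right)} = - 11 z^{2}$
$B{\left(k,v \right)} = k v$
$\left(\left(-42 - A{\left(-5 \right)}\right) + B{\left(m,Q{\left(4 \right)} \right)}\right) S{\left(1 \right)} = \left(\left(-42 - -3\right) + 1 \cdot 0\right) \left(- 11 \cdot 1^{2}\right) = \left(\left(-42 + 3\right) + 0\right) \left(\left(-11\right) 1\right) = \left(-39 + 0\right) \left(-11\right) = \left(-39\right) \left(-11\right) = 429$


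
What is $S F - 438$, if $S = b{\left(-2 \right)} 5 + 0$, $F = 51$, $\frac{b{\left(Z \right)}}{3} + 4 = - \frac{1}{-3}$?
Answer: $-3243$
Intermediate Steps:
$b{\left(Z \right)} = -11$ ($b{\left(Z \right)} = -12 + 3 \left(- \frac{1}{-3}\right) = -12 + 3 \left(\left(-1\right) \left(- \frac{1}{3}\right)\right) = -12 + 3 \cdot \frac{1}{3} = -12 + 1 = -11$)
$S = -55$ ($S = \left(-11\right) 5 + 0 = -55 + 0 = -55$)
$S F - 438 = \left(-55\right) 51 - 438 = -2805 - 438 = -3243$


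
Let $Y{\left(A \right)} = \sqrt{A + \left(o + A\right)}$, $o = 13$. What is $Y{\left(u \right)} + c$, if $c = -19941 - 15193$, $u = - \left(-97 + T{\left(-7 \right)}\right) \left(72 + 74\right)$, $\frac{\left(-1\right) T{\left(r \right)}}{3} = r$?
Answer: $-35134 + \sqrt{22205} \approx -34985.0$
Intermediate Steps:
$T{\left(r \right)} = - 3 r$
$u = 11096$ ($u = - \left(-97 - -21\right) \left(72 + 74\right) = - \left(-97 + 21\right) 146 = - \left(-76\right) 146 = \left(-1\right) \left(-11096\right) = 11096$)
$Y{\left(A \right)} = \sqrt{13 + 2 A}$ ($Y{\left(A \right)} = \sqrt{A + \left(13 + A\right)} = \sqrt{13 + 2 A}$)
$c = -35134$
$Y{\left(u \right)} + c = \sqrt{13 + 2 \cdot 11096} - 35134 = \sqrt{13 + 22192} - 35134 = \sqrt{22205} - 35134 = -35134 + \sqrt{22205}$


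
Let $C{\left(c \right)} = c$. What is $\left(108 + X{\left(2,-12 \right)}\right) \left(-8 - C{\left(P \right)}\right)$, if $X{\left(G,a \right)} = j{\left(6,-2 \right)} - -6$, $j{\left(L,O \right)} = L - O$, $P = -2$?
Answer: $-732$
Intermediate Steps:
$X{\left(G,a \right)} = 14$ ($X{\left(G,a \right)} = \left(6 - -2\right) - -6 = \left(6 + 2\right) + 6 = 8 + 6 = 14$)
$\left(108 + X{\left(2,-12 \right)}\right) \left(-8 - C{\left(P \right)}\right) = \left(108 + 14\right) \left(-8 - -2\right) = 122 \left(-8 + 2\right) = 122 \left(-6\right) = -732$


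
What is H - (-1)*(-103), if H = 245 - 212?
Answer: -70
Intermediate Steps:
H = 33
H - (-1)*(-103) = 33 - (-1)*(-103) = 33 - 1*103 = 33 - 103 = -70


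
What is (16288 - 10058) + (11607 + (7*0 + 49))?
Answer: 17886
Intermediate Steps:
(16288 - 10058) + (11607 + (7*0 + 49)) = 6230 + (11607 + (0 + 49)) = 6230 + (11607 + 49) = 6230 + 11656 = 17886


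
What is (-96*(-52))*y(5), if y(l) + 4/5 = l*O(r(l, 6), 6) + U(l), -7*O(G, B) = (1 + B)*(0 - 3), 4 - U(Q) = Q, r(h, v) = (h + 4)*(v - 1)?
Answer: 329472/5 ≈ 65894.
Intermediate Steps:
r(h, v) = (-1 + v)*(4 + h) (r(h, v) = (4 + h)*(-1 + v) = (-1 + v)*(4 + h))
U(Q) = 4 - Q
O(G, B) = 3/7 + 3*B/7 (O(G, B) = -(1 + B)*(0 - 3)/7 = -(1 + B)*(-3)/7 = -(-3 - 3*B)/7 = 3/7 + 3*B/7)
y(l) = 16/5 + 2*l (y(l) = -4/5 + (l*(3/7 + (3/7)*6) + (4 - l)) = -4/5 + (l*(3/7 + 18/7) + (4 - l)) = -4/5 + (l*3 + (4 - l)) = -4/5 + (3*l + (4 - l)) = -4/5 + (4 + 2*l) = 16/5 + 2*l)
(-96*(-52))*y(5) = (-96*(-52))*(16/5 + 2*5) = 4992*(16/5 + 10) = 4992*(66/5) = 329472/5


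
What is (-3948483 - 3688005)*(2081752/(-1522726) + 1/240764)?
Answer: 478434961157372922/45827200333 ≈ 1.0440e+7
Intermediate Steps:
(-3948483 - 3688005)*(2081752/(-1522726) + 1/240764) = -7636488*(2081752*(-1/1522726) + 1/240764) = -7636488*(-1040876/761363 + 1/240764) = -7636488*(-250604707901/183308801332) = 478434961157372922/45827200333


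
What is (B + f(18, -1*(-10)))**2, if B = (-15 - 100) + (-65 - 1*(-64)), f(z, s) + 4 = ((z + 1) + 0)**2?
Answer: 58081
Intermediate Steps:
f(z, s) = -4 + (1 + z)**2 (f(z, s) = -4 + ((z + 1) + 0)**2 = -4 + ((1 + z) + 0)**2 = -4 + (1 + z)**2)
B = -116 (B = -115 + (-65 + 64) = -115 - 1 = -116)
(B + f(18, -1*(-10)))**2 = (-116 + (-4 + (1 + 18)**2))**2 = (-116 + (-4 + 19**2))**2 = (-116 + (-4 + 361))**2 = (-116 + 357)**2 = 241**2 = 58081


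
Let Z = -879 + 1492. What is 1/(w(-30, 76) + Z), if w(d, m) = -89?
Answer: 1/524 ≈ 0.0019084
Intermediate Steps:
Z = 613
1/(w(-30, 76) + Z) = 1/(-89 + 613) = 1/524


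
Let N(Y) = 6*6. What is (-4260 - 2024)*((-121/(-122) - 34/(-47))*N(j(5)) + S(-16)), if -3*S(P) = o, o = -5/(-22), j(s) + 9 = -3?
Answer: -36666024590/94611 ≈ -3.8755e+5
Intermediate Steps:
j(s) = -12 (j(s) = -9 - 3 = -12)
N(Y) = 36
o = 5/22 (o = -5*(-1/22) = 5/22 ≈ 0.22727)
S(P) = -5/66 (S(P) = -⅓*5/22 = -5/66)
(-4260 - 2024)*((-121/(-122) - 34/(-47))*N(j(5)) + S(-16)) = (-4260 - 2024)*((-121/(-122) - 34/(-47))*36 - 5/66) = -6284*((-121*(-1/122) - 34*(-1/47))*36 - 5/66) = -6284*((121/122 + 34/47)*36 - 5/66) = -6284*((9835/5734)*36 - 5/66) = -6284*(177030/2867 - 5/66) = -6284*11669645/189222 = -36666024590/94611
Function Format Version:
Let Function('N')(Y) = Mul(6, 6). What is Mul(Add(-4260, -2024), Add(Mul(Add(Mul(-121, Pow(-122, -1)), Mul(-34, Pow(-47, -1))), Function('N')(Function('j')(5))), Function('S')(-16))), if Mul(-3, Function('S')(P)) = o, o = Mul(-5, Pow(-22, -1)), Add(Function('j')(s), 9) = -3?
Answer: Rational(-36666024590, 94611) ≈ -3.8755e+5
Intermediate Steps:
Function('j')(s) = -12 (Function('j')(s) = Add(-9, -3) = -12)
Function('N')(Y) = 36
o = Rational(5, 22) (o = Mul(-5, Rational(-1, 22)) = Rational(5, 22) ≈ 0.22727)
Function('S')(P) = Rational(-5, 66) (Function('S')(P) = Mul(Rational(-1, 3), Rational(5, 22)) = Rational(-5, 66))
Mul(Add(-4260, -2024), Add(Mul(Add(Mul(-121, Pow(-122, -1)), Mul(-34, Pow(-47, -1))), Function('N')(Function('j')(5))), Function('S')(-16))) = Mul(Add(-4260, -2024), Add(Mul(Add(Mul(-121, Pow(-122, -1)), Mul(-34, Pow(-47, -1))), 36), Rational(-5, 66))) = Mul(-6284, Add(Mul(Add(Mul(-121, Rational(-1, 122)), Mul(-34, Rational(-1, 47))), 36), Rational(-5, 66))) = Mul(-6284, Add(Mul(Add(Rational(121, 122), Rational(34, 47)), 36), Rational(-5, 66))) = Mul(-6284, Add(Mul(Rational(9835, 5734), 36), Rational(-5, 66))) = Mul(-6284, Add(Rational(177030, 2867), Rational(-5, 66))) = Mul(-6284, Rational(11669645, 189222)) = Rational(-36666024590, 94611)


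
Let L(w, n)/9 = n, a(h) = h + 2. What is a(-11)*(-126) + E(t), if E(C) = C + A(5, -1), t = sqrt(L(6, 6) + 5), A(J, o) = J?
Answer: 1139 + sqrt(59) ≈ 1146.7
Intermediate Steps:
a(h) = 2 + h
L(w, n) = 9*n
t = sqrt(59) (t = sqrt(9*6 + 5) = sqrt(54 + 5) = sqrt(59) ≈ 7.6811)
E(C) = 5 + C (E(C) = C + 5 = 5 + C)
a(-11)*(-126) + E(t) = (2 - 11)*(-126) + (5 + sqrt(59)) = -9*(-126) + (5 + sqrt(59)) = 1134 + (5 + sqrt(59)) = 1139 + sqrt(59)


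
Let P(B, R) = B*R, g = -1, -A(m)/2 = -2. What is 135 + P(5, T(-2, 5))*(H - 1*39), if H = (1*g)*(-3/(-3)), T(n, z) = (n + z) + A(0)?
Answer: -1265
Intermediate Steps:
A(m) = 4 (A(m) = -2*(-2) = 4)
T(n, z) = 4 + n + z (T(n, z) = (n + z) + 4 = 4 + n + z)
H = -1 (H = (1*(-1))*(-3/(-3)) = -(-3)*(-1)/3 = -1*1 = -1)
135 + P(5, T(-2, 5))*(H - 1*39) = 135 + (5*(4 - 2 + 5))*(-1 - 1*39) = 135 + (5*7)*(-1 - 39) = 135 + 35*(-40) = 135 - 1400 = -1265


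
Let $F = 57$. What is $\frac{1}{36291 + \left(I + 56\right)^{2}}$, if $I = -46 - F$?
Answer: $\frac{1}{38500} \approx 2.5974 \cdot 10^{-5}$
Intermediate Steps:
$I = -103$ ($I = -46 - 57 = -103$)
$\frac{1}{36291 + \left(I + 56\right)^{2}} = \frac{1}{36291 + \left(-103 + 56\right)^{2}} = \frac{1}{36291 + \left(-47\right)^{2}} = \frac{1}{36291 + 2209} = \frac{1}{38500}$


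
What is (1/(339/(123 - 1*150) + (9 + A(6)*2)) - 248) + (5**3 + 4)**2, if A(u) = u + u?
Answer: 3016321/184 ≈ 16393.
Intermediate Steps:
A(u) = 2*u
(1/(339/(123 - 1*150) + (9 + A(6)*2)) - 248) + (5**3 + 4)**2 = (1/(339/(123 - 1*150) + (9 + (2*6)*2)) - 248) + (5**3 + 4)**2 = (1/(339/(123 - 150) + (9 + 12*2)) - 248) + (125 + 4)**2 = (1/(339/(-27) + (9 + 24)) - 248) + 129**2 = (1/(339*(-1/27) + 33) - 248) + 16641 = (1/(-113/9 + 33) - 248) + 16641 = (1/(184/9) - 248) + 16641 = (9/184 - 248) + 16641 = -45623/184 + 16641 = 3016321/184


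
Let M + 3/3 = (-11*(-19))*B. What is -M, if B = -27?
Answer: 5644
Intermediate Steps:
M = -5644 (M = -1 - 11*(-19)*(-27) = -1 + 209*(-27) = -1 - 5643 = -5644)
-M = -1*(-5644) = 5644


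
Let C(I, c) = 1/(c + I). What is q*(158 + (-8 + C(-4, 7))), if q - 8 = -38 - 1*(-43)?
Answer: 5863/3 ≈ 1954.3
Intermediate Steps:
C(I, c) = 1/(I + c)
q = 13 (q = 8 + (-38 - 1*(-43)) = 8 + (-38 + 43) = 8 + 5 = 13)
q*(158 + (-8 + C(-4, 7))) = 13*(158 + (-8 + 1/(-4 + 7))) = 13*(158 + (-8 + 1/3)) = 13*(158 - 23/3) = 13*(451/3) = 5863/3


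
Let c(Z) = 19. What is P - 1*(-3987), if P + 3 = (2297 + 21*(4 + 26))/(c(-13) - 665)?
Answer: 2570737/646 ≈ 3979.5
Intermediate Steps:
P = -4865/646 (P = -3 + (2297 + 21*(4 + 26))/(19 - 665) = -3 + (2297 + 21*30)/(-646) = -3 + (2297 + 630)*(-1/646) = -3 + 2927*(-1/646) = -3 - 2927/646 = -4865/646 ≈ -7.5310)
P - 1*(-3987) = -4865/646 - 1*(-3987) = -4865/646 + 3987 = 2570737/646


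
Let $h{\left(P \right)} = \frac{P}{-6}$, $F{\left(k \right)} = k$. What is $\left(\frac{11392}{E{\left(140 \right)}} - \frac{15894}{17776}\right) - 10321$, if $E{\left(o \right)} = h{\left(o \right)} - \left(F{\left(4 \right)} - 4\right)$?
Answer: $- \frac{3362812969}{311080} \approx -10810.0$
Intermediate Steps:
$h{\left(P \right)} = - \frac{P}{6}$ ($h{\left(P \right)} = P \left(- \frac{1}{6}\right) = - \frac{P}{6}$)
$E{\left(o \right)} = - \frac{o}{6}$ ($E{\left(o \right)} = - \frac{o}{6} - \left(4 - 4\right) = - \frac{o}{6} - 0 = - \frac{o}{6} + 0 = - \frac{o}{6}$)
$\left(\frac{11392}{E{\left(140 \right)}} - \frac{15894}{17776}\right) - 10321 = \left(\frac{11392}{\left(- \frac{1}{6}\right) 140} - \frac{15894}{17776}\right) - 10321 = \left(\frac{11392}{- \frac{70}{3}} - \frac{7947}{8888}\right) - 10321 = \left(11392 \left(- \frac{3}{70}\right) - \frac{7947}{8888}\right) - 10321 = \left(- \frac{17088}{35} - \frac{7947}{8888}\right) - 10321 = - \frac{152156289}{311080} - 10321 = - \frac{3362812969}{311080}$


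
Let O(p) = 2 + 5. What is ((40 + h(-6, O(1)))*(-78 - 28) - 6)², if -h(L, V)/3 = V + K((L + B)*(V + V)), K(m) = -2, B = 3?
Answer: 7054336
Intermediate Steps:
O(p) = 7
h(L, V) = 6 - 3*V (h(L, V) = -3*(V - 2) = -3*(-2 + V) = 6 - 3*V)
((40 + h(-6, O(1)))*(-78 - 28) - 6)² = ((40 + (6 - 3*7))*(-78 - 28) - 6)² = ((40 + (6 - 21))*(-106) - 6)² = ((40 - 15)*(-106) - 6)² = (25*(-106) - 6)² = (-2650 - 6)² = (-2656)² = 7054336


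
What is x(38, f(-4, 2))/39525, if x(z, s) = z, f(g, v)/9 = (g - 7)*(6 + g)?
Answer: 38/39525 ≈ 0.00096142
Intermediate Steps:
f(g, v) = 9*(-7 + g)*(6 + g) (f(g, v) = 9*((g - 7)*(6 + g)) = 9*((-7 + g)*(6 + g)) = 9*(-7 + g)*(6 + g))
x(38, f(-4, 2))/39525 = 38/39525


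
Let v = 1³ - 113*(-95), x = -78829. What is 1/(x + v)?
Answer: -1/68093 ≈ -1.4686e-5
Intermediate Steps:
v = 10736 (v = 1 + 10735 = 10736)
1/(x + v) = 1/(-78829 + 10736) = 1/(-68093) = -1/68093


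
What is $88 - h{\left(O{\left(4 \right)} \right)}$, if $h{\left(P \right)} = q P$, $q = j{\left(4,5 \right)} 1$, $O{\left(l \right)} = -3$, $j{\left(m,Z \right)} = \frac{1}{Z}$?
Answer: $\frac{443}{5} \approx 88.6$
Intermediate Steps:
$q = \frac{1}{5}$ ($q = \frac{1}{5} \cdot 1 = \frac{1}{5} \approx 0.2$)
$h{\left(P \right)} = \frac{P}{5}$
$88 - h{\left(O{\left(4 \right)} \right)} = 88 - \frac{1}{5} \left(-3\right) = 88 - - \frac{3}{5} = 88 + \frac{3}{5} = \frac{443}{5}$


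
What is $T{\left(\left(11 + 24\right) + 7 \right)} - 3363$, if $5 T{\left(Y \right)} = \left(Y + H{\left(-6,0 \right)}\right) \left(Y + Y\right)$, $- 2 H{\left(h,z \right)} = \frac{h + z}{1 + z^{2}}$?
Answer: $-2607$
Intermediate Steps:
$H{\left(h,z \right)} = - \frac{h + z}{2 \left(1 + z^{2}\right)}$ ($H{\left(h,z \right)} = - \frac{\left(h + z\right) \frac{1}{1 + z^{2}}}{2} = - \frac{\frac{1}{1 + z^{2}} \left(h + z\right)}{2} = - \frac{h + z}{2 \left(1 + z^{2}\right)}$)
$T{\left(Y \right)} = \frac{2 Y \left(3 + Y\right)}{5}$ ($T{\left(Y \right)} = \frac{\left(Y + \frac{\left(-1\right) \left(-6\right) - 0}{2 \left(1 + 0^{2}\right)}\right) \left(Y + Y\right)}{5} = \frac{\left(Y + \frac{6 + 0}{2 \left(1 + 0\right)}\right) 2 Y}{5} = \frac{\left(Y + \frac{1}{2} \cdot 1^{-1} \cdot 6\right) 2 Y}{5} = \frac{\left(Y + \frac{1}{2} \cdot 1 \cdot 6\right) 2 Y}{5} = \frac{\left(Y + 3\right) 2 Y}{5} = \frac{\left(3 + Y\right) 2 Y}{5} = \frac{2 Y \left(3 + Y\right)}{5}$)
$T{\left(\left(11 + 24\right) + 7 \right)} - 3363 = \frac{2 \left(\left(11 + 24\right) + 7\right) \left(3 + \left(\left(11 + 24\right) + 7\right)\right)}{5} - 3363 = \frac{2 \left(35 + 7\right) \left(3 + \left(35 + 7\right)\right)}{5} - 3363 = \frac{2}{5} \cdot 42 \left(3 + 42\right) - 3363 = \frac{2}{5} \cdot 42 \cdot 45 - 3363 = 756 - 3363 = -2607$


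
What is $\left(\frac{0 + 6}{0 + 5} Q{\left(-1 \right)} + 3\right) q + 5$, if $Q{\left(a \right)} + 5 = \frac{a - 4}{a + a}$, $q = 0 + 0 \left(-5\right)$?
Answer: $5$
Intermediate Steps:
$q = 0$ ($q = 0 + 0 = 0$)
$Q{\left(a \right)} = -5 + \frac{-4 + a}{2 a}$ ($Q{\left(a \right)} = -5 + \frac{a - 4}{a + a} = -5 + \frac{-4 + a}{2 a}$)
$\left(\frac{0 + 6}{0 + 5} Q{\left(-1 \right)} + 3\right) q + 5 = \left(\frac{0 + 6}{0 + 5} \left(- \frac{9}{2} - \frac{2}{-1}\right) + 3\right) 0 + 5 = \left(\frac{6}{5} \left(- \frac{9}{2} - -2\right) + 3\right) 0 + 5 = \left(6 \cdot \frac{1}{5} \left(- \frac{9}{2} + 2\right) + 3\right) 0 + 5 = \left(\frac{6}{5} \left(- \frac{5}{2}\right) + 3\right) 0 + 5 = \left(-3 + 3\right) 0 + 5 = 0 \cdot 0 + 5 = 0 + 5 = 5$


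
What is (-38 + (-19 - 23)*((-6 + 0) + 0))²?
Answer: 45796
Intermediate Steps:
(-38 + (-19 - 23)*((-6 + 0) + 0))² = (-38 - 42*(-6 + 0))² = (-38 - 42*(-6))² = (-38 + 252)² = 214² = 45796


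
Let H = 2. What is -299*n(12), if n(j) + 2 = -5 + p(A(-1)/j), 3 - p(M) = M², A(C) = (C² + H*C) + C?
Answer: 43355/36 ≈ 1204.3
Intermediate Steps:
A(C) = C² + 3*C (A(C) = (C² + 2*C) + C = C² + 3*C)
p(M) = 3 - M²
n(j) = -4 - 4/j² (n(j) = -2 + (-5 + (3 - ((-(3 - 1))/j)²)) = -2 + (-5 + (3 - ((-1*2)/j)²)) = -2 + (-5 + (3 - (-2/j)²)) = -2 + (-5 + (3 - 4/j²)) = -2 + (-2 - 4/j²) = -4 - 4/j²)
-299*n(12) = -299*(-4 - 4/12²) = -299*(-4 - 4*1/144) = -299*(-4 - 1/36) = -299*(-145/36) = 43355/36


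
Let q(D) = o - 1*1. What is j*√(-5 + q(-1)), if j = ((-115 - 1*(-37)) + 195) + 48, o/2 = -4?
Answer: 165*I*√14 ≈ 617.37*I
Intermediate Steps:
o = -8 (o = 2*(-4) = -8)
q(D) = -9 (q(D) = -8 - 1*1 = -8 - 1 = -9)
j = 165 (j = ((-115 + 37) + 195) + 48 = (-78 + 195) + 48 = 117 + 48 = 165)
j*√(-5 + q(-1)) = 165*√(-5 - 9) = 165*√(-14) = 165*(I*√14) = 165*I*√14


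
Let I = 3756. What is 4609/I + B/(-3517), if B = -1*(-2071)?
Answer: 8431177/13209852 ≈ 0.63825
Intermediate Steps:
B = 2071
4609/I + B/(-3517) = 4609/3756 + 2071/(-3517) = 4609*(1/3756) + 2071*(-1/3517) = 4609/3756 - 2071/3517 = 8431177/13209852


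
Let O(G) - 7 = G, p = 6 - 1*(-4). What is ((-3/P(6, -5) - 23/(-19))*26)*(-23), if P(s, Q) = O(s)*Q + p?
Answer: -790556/1045 ≈ -756.51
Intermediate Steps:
p = 10 (p = 6 + 4 = 10)
O(G) = 7 + G
P(s, Q) = 10 + Q*(7 + s) (P(s, Q) = (7 + s)*Q + 10 = Q*(7 + s) + 10 = 10 + Q*(7 + s))
((-3/P(6, -5) - 23/(-19))*26)*(-23) = ((-3/(10 - 5*(7 + 6)) - 23/(-19))*26)*(-23) = ((-3/(10 - 5*13) - 23*(-1/19))*26)*(-23) = ((-3/(10 - 65) + 23/19)*26)*(-23) = ((-3/(-55) + 23/19)*26)*(-23) = ((-3*(-1/55) + 23/19)*26)*(-23) = ((3/55 + 23/19)*26)*(-23) = ((1322/1045)*26)*(-23) = (34372/1045)*(-23) = -790556/1045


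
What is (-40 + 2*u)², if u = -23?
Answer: 7396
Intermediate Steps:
(-40 + 2*u)² = (-40 + 2*(-23))² = (-40 - 46)² = (-86)² = 7396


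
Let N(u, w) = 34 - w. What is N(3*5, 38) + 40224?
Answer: 40220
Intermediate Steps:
N(3*5, 38) + 40224 = (34 - 1*38) + 40224 = (34 - 38) + 40224 = -4 + 40224 = 40220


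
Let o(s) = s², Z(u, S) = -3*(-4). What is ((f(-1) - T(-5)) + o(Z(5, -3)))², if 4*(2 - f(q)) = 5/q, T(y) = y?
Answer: 370881/16 ≈ 23180.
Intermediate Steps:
Z(u, S) = 12
f(q) = 2 - 5/(4*q)
((f(-1) - T(-5)) + o(Z(5, -3)))² = (((2 - 5/4/(-1)) - 1*(-5)) + 12²)² = (((2 - 5/4*(-1)) + 5) + 144)² = (((2 + 5/4) + 5) + 144)² = ((13/4 + 5) + 144)² = (33/4 + 144)² = (609/4)² = 370881/16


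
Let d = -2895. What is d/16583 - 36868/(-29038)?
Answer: 263658517/240768577 ≈ 1.0951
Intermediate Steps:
d/16583 - 36868/(-29038) = -2895/16583 - 36868/(-29038) = -2895*1/16583 - 36868*(-1/29038) = -2895/16583 + 18434/14519 = 263658517/240768577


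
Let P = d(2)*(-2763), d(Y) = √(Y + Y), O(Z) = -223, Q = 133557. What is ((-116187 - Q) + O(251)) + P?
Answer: -255493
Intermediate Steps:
d(Y) = √2*√Y (d(Y) = √(2*Y) = √2*√Y)
P = -5526 (P = (√2*√2)*(-2763) = 2*(-2763) = -5526)
((-116187 - Q) + O(251)) + P = ((-116187 - 1*133557) - 223) - 5526 = ((-116187 - 133557) - 223) - 5526 = (-249744 - 223) - 5526 = -249967 - 5526 = -255493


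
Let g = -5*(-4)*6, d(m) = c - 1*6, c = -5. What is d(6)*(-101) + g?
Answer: 1231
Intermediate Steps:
d(m) = -11 (d(m) = -5 - 1*6 = -5 - 6 = -11)
g = 120 (g = 20*6 = 120)
d(6)*(-101) + g = -11*(-101) + 120 = 1111 + 120 = 1231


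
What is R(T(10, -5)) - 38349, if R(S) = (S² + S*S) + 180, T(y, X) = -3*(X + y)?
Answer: -37719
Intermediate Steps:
T(y, X) = -3*X - 3*y
R(S) = 180 + 2*S² (R(S) = (S² + S²) + 180 = 2*S² + 180 = 180 + 2*S²)
R(T(10, -5)) - 38349 = (180 + 2*(-3*(-5) - 3*10)²) - 38349 = (180 + 2*(15 - 30)²) - 38349 = (180 + 2*(-15)²) - 38349 = (180 + 2*225) - 38349 = (180 + 450) - 38349 = 630 - 38349 = -37719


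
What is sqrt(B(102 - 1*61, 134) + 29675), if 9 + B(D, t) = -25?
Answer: sqrt(29641) ≈ 172.17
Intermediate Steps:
B(D, t) = -34 (B(D, t) = -9 - 25 = -34)
sqrt(B(102 - 1*61, 134) + 29675) = sqrt(-34 + 29675) = sqrt(29641)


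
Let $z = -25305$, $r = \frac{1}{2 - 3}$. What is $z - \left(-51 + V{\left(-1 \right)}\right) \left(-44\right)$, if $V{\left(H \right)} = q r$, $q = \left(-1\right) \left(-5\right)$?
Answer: $-27769$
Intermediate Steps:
$q = 5$
$r = -1$ ($r = \frac{1}{-1} = -1$)
$V{\left(H \right)} = -5$ ($V{\left(H \right)} = 5 \left(-1\right) = -5$)
$z - \left(-51 + V{\left(-1 \right)}\right) \left(-44\right) = -25305 - \left(-51 - 5\right) \left(-44\right) = -25305 - \left(-56\right) \left(-44\right) = -25305 - 2464 = -27769$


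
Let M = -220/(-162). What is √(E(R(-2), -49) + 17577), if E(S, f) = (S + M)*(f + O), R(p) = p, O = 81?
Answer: √1422073/9 ≈ 132.50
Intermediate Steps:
M = 110/81 (M = -220*(-1/162) = 110/81 ≈ 1.3580)
E(S, f) = (81 + f)*(110/81 + S) (E(S, f) = (S + 110/81)*(f + 81) = (110/81 + S)*(81 + f) = (81 + f)*(110/81 + S))
√(E(R(-2), -49) + 17577) = √((110 + 81*(-2) + (110/81)*(-49) - 2*(-49)) + 17577) = √((110 - 162 - 5390/81 + 98) + 17577) = √(-1664/81 + 17577) = √(1422073/81) = √1422073/9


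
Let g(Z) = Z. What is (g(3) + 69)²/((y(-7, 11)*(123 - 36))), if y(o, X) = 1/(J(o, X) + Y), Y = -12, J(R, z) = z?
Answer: -1728/29 ≈ -59.586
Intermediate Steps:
y(o, X) = 1/(-12 + X) (y(o, X) = 1/(X - 12) = 1/(-12 + X))
(g(3) + 69)²/((y(-7, 11)*(123 - 36))) = (3 + 69)²/(((123 - 36)/(-12 + 11))) = 72²/((87/(-1))) = 5184/((-1*87)) = 5184/(-87) = 5184*(-1/87) = -1728/29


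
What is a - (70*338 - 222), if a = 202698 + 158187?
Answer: 337447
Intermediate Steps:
a = 360885
a - (70*338 - 222) = 360885 - (70*338 - 222) = 360885 - (23660 - 222) = 360885 - 1*23438 = 360885 - 23438 = 337447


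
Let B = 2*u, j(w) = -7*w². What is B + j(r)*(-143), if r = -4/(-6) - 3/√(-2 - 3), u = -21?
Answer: -62951/45 + 4004*I*√5/5 ≈ -1398.9 + 1790.6*I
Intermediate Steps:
r = ⅔ + 3*I*√5/5 (r = -4*(-⅙) - 3*(-I*√5/5) = ⅔ - 3*(-I*√5/5) = ⅔ - (-3)*I*√5/5 = ⅔ + 3*I*√5/5 ≈ 0.66667 + 1.3416*I)
B = -42 (B = 2*(-21) = -42)
B + j(r)*(-143) = -42 - 7*(⅔ + 3*I*√5/5)²*(-143) = -42 + 1001*(⅔ + 3*I*√5/5)²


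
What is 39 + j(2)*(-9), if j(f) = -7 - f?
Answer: 120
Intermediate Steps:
39 + j(2)*(-9) = 39 + (-7 - 1*2)*(-9) = 39 + (-7 - 2)*(-9) = 39 - 9*(-9) = 39 + 81 = 120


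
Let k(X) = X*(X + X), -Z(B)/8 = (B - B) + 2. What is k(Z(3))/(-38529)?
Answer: -512/38529 ≈ -0.013289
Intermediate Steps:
Z(B) = -16 (Z(B) = -8*((B - B) + 2) = -8*(0 + 2) = -8*2 = -16)
k(X) = 2*X² (k(X) = X*(2*X) = 2*X²)
k(Z(3))/(-38529) = (2*(-16)²)/(-38529) = (2*256)*(-1/38529) = 512*(-1/38529) = -512/38529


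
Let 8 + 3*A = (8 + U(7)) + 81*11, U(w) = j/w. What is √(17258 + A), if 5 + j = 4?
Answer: √7741734/21 ≈ 132.50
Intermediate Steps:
j = -1 (j = -5 + 4 = -1)
U(w) = -1/w
A = 6236/21 (A = -8/3 + ((8 - 1/7) + 81*11)/3 = -8/3 + ((8 - 1*⅐) + 891)/3 = -8/3 + ((8 - ⅐) + 891)/3 = -8/3 + (55/7 + 891)/3 = -8/3 + (⅓)*(6292/7) = -8/3 + 6292/21 = 6236/21 ≈ 296.95)
√(17258 + A) = √(17258 + 6236/21) = √(368654/21) = √7741734/21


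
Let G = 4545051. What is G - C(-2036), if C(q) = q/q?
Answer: 4545050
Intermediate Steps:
C(q) = 1
G - C(-2036) = 4545051 - 1*1 = 4545051 - 1 = 4545050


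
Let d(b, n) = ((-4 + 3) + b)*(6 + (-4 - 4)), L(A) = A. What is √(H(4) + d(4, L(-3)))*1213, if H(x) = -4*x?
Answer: 1213*I*√22 ≈ 5689.5*I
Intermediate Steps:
d(b, n) = 2 - 2*b (d(b, n) = (-1 + b)*(6 - 8) = (-1 + b)*(-2) = 2 - 2*b)
√(H(4) + d(4, L(-3)))*1213 = √(-4*4 + (2 - 2*4))*1213 = √(-16 + (2 - 8))*1213 = √(-16 - 6)*1213 = √(-22)*1213 = (I*√22)*1213 = 1213*I*√22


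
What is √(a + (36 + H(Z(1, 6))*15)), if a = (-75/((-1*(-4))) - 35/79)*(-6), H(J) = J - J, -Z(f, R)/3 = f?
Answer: √3773514/158 ≈ 12.295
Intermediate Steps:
Z(f, R) = -3*f
H(J) = 0
a = 18195/158 (a = (-75/4 - 35*1/79)*(-6) = (-75*¼ - 35/79)*(-6) = (-75/4 - 35/79)*(-6) = -6065/316*(-6) = 18195/158 ≈ 115.16)
√(a + (36 + H(Z(1, 6))*15)) = √(18195/158 + (36 + 0*15)) = √(18195/158 + (36 + 0)) = √(18195/158 + 36) = √(23883/158) = √3773514/158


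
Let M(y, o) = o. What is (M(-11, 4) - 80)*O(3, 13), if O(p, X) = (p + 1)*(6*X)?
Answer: -23712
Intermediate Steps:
O(p, X) = 6*X*(1 + p) (O(p, X) = (1 + p)*(6*X) = 6*X*(1 + p))
(M(-11, 4) - 80)*O(3, 13) = (4 - 80)*(6*13*(1 + 3)) = -456*13*4 = -76*312 = -23712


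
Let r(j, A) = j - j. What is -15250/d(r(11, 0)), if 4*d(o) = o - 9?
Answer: 61000/9 ≈ 6777.8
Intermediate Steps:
r(j, A) = 0
d(o) = -9/4 + o/4 (d(o) = (o - 9)/4 = (-9 + o)/4 = -9/4 + o/4)
-15250/d(r(11, 0)) = -15250/(-9/4 + (¼)*0) = -15250/(-9/4 + 0) = -15250/(-9/4) = -15250*(-4/9) = 61000/9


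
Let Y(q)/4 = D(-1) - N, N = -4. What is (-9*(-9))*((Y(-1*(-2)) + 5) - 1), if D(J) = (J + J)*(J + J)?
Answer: 2916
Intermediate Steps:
D(J) = 4*J**2 (D(J) = (2*J)*(2*J) = 4*J**2)
Y(q) = 32 (Y(q) = 4*(4*(-1)**2 - 1*(-4)) = 4*(4*1 + 4) = 4*(4 + 4) = 4*8 = 32)
(-9*(-9))*((Y(-1*(-2)) + 5) - 1) = (-9*(-9))*((32 + 5) - 1) = 81*(37 - 1) = 81*36 = 2916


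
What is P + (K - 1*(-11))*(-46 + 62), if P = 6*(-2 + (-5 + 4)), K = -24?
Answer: -226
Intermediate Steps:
P = -18 (P = 6*(-2 - 1) = 6*(-3) = -18)
P + (K - 1*(-11))*(-46 + 62) = -18 + (-24 - 1*(-11))*(-46 + 62) = -18 + (-24 + 11)*16 = -18 - 13*16 = -18 - 208 = -226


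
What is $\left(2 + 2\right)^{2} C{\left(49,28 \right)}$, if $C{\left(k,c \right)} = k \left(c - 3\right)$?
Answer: $19600$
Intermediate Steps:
$C{\left(k,c \right)} = k \left(-3 + c\right)$
$\left(2 + 2\right)^{2} C{\left(49,28 \right)} = \left(2 + 2\right)^{2} \cdot 49 \left(-3 + 28\right) = 4^{2} \cdot 49 \cdot 25 = 16 \cdot 1225 = 19600$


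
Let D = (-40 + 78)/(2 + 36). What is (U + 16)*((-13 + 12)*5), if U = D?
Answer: -85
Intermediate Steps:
D = 1 (D = 38/38 = 38*(1/38) = 1)
U = 1
(U + 16)*((-13 + 12)*5) = (1 + 16)*((-13 + 12)*5) = 17*(-1*5) = 17*(-5) = -85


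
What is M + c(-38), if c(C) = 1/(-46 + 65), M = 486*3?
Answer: 27703/19 ≈ 1458.1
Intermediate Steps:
M = 1458
c(C) = 1/19
M + c(-38) = 1458 + 1/19 = 27703/19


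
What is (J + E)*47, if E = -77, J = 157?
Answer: 3760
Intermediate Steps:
(J + E)*47 = (157 - 77)*47 = 80*47 = 3760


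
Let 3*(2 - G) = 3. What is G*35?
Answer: 35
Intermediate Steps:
G = 1 (G = 2 - ⅓*3 = 2 - 1 = 1)
G*35 = 1*35 = 35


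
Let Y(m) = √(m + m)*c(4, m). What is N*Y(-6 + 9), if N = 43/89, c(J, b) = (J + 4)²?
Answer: 2752*√6/89 ≈ 75.742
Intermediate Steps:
c(J, b) = (4 + J)²
N = 43/89 (N = 43*(1/89) = 43/89 ≈ 0.48315)
Y(m) = 64*√2*√m (Y(m) = √(m + m)*(4 + 4)² = √(2*m)*8² = (√2*√m)*64 = 64*√2*√m)
N*Y(-6 + 9) = 43*(64*√2*√(-6 + 9))/89 = 43*(64*√2*√3)/89 = 43*(64*√6)/89 = 2752*√6/89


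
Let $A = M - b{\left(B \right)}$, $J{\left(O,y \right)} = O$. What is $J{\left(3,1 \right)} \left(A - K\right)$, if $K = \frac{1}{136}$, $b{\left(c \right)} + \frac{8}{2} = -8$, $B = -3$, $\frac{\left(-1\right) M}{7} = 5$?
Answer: $- \frac{9387}{136} \approx -69.022$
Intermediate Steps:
$M = -35$ ($M = \left(-7\right) 5 = -35$)
$b{\left(c \right)} = -12$ ($b{\left(c \right)} = -4 - 8 = -12$)
$K = \frac{1}{136} \approx 0.0073529$
$A = -23$ ($A = -35 - -12 = -35 + 12 = -23$)
$J{\left(3,1 \right)} \left(A - K\right) = 3 \left(-23 - \frac{1}{136}\right) = 3 \left(- \frac{3129}{136}\right) = - \frac{9387}{136}$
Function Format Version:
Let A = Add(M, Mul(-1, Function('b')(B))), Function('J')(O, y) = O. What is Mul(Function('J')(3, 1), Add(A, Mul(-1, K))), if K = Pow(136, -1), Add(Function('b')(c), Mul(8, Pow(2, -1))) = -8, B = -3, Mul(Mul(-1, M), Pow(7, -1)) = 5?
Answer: Rational(-9387, 136) ≈ -69.022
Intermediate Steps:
M = -35 (M = Mul(-7, 5) = -35)
Function('b')(c) = -12 (Function('b')(c) = Add(-4, -8) = -12)
K = Rational(1, 136) ≈ 0.0073529
A = -23 (A = Add(-35, Mul(-1, -12)) = Add(-35, 12) = -23)
Mul(Function('J')(3, 1), Add(A, Mul(-1, K))) = Mul(3, Add(-23, Mul(-1, Rational(1, 136)))) = Mul(3, Add(-23, Rational(-1, 136))) = Mul(3, Rational(-3129, 136)) = Rational(-9387, 136)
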